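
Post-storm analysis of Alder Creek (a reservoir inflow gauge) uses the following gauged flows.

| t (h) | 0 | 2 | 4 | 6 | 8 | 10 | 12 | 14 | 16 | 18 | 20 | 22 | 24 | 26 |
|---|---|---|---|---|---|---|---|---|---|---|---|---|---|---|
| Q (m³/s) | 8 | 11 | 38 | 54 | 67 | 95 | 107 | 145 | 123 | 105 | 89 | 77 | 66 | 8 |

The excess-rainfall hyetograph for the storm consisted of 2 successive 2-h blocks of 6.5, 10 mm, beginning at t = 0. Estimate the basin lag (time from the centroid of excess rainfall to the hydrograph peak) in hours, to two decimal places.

t_L ≈ 11.79 h

Centroid of excess rainfall: t_c = Σ P_i·t̄_i / ΣP_i = 2.2121 h (block centres at 1, 3 h).
Hydrograph peak occurs at t = 14 h, so basin lag t_L = 14 − 2.2121 = 11.79 h.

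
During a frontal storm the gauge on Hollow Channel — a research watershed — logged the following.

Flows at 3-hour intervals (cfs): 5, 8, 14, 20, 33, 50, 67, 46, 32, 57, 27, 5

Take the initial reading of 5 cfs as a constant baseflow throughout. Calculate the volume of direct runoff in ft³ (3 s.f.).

V ≈ 3.28 × 10^6 ft³

Direct-runoff ordinates (Q − Q_b): 0.0, 3.0, 9.0, 15.0, 28.0, 45.0, 62.0, 41.0, 27.0, 52.0, 22.0, 0.0 cfs.
ΣQ_DR = 304.0 cfs.
With Δt = 3 h = 10800 s, V = ΣQ_DR · Δt = 304.0 × 10800 = 3.28 × 10^6 ft³.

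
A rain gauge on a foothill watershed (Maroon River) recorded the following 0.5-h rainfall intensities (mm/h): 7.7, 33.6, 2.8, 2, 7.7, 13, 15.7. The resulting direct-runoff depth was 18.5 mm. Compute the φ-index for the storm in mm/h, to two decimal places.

Only the 3 blocks with intensity above φ contribute runoff: 33.6, 13, 15.7 mm/h.
Σ(I−φ)·Δt = d  ⇒  (33.6+13+15.7 − 3φ)·0.5 = 18.5
φ = (62.30 − 18.5/0.5) / 3 = 8.43 mm/h.

φ ≈ 8.43 mm/h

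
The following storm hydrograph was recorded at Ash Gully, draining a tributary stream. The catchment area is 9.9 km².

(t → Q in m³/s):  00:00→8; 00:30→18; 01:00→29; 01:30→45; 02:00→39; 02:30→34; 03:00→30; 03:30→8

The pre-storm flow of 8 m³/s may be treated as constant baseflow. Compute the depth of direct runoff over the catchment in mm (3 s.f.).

Direct runoff: 0.0, 10.0, 21.0, 37.0, 31.0, 26.0, 22.0, 0.0 m³/s; ΣQ_DR = 147.0 m³/s.
V = ΣQ_DR · Δt = 147.0 × 1800 s = 2.646 × 10^5 m³.
Over A = 9.9 km², depth = V / A = 26.7 mm.

d ≈ 26.7 mm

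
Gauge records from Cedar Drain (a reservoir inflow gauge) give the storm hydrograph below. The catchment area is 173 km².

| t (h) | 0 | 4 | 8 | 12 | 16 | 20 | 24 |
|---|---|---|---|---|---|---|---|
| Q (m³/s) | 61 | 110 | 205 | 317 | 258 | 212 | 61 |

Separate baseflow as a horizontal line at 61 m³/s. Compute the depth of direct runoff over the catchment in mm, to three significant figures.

d ≈ 66.3 mm

Direct runoff: 0.0, 49.0, 144.0, 256.0, 197.0, 151.0, 0.0 m³/s; ΣQ_DR = 797.0 m³/s.
V = ΣQ_DR · Δt = 797.0 × 14400 s = 1.148 × 10^7 m³.
Over A = 173 km², depth = V / A = 66.3 mm.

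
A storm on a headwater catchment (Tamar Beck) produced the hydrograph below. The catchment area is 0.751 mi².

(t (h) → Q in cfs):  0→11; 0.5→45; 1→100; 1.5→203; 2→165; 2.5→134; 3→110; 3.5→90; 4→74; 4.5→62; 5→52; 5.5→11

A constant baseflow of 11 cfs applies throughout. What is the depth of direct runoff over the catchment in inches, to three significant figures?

Direct runoff: 0.0, 34.0, 89.0, 192.0, 154.0, 123.0, 99.0, 79.0, 63.0, 51.0, 41.0, 0.0 cfs; ΣQ_DR = 925.0 cfs.
V = ΣQ_DR · Δt = 925.0 × 1800 s = 1.665 × 10^6 ft³.
Over A = 0.751 mi², depth = V / A = 0.954 in.

d ≈ 0.954 in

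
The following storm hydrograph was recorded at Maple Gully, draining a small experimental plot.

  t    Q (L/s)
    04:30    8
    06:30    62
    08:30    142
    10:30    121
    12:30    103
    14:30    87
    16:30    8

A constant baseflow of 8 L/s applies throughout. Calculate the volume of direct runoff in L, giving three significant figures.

V ≈ 3.42 × 10^6 L

Direct-runoff ordinates (Q − Q_b): 0.0, 54.0, 134.0, 113.0, 95.0, 79.0, 0.0 L/s.
ΣQ_DR = 475.0 L/s.
With Δt = 2 h = 7200 s, V = ΣQ_DR · Δt = 475.0 × 7200 = 3.42 × 10^6 L.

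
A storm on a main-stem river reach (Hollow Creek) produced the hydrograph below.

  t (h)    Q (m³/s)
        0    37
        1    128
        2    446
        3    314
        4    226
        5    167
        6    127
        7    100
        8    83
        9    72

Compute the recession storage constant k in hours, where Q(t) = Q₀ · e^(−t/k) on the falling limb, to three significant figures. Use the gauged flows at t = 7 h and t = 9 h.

On the falling limb, Q drops from 100 to 72 m³/s between t = 7 h and t = 9 h (Δt = 2 h).
k = −Δt / ln(Q₂/Q₁) = −2 / ln(72/100) = 6.09 h.

k ≈ 6.09 h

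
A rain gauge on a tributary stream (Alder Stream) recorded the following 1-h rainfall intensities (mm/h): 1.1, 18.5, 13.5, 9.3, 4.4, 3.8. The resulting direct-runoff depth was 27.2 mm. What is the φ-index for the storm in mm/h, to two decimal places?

Only the 3 blocks with intensity above φ contribute runoff: 18.5, 13.5, 9.3 mm/h.
Σ(I−φ)·Δt = d  ⇒  (18.5+13.5+9.3 − 3φ)·1 = 27.2
φ = (41.30 − 27.2/1) / 3 = 4.70 mm/h.

φ ≈ 4.70 mm/h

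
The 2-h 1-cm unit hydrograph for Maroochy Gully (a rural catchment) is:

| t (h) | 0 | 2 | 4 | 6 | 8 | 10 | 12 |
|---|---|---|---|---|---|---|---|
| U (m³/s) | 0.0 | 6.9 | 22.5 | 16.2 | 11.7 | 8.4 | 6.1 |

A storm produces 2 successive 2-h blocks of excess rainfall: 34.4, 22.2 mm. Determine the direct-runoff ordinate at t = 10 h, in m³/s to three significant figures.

Q ≈ 54.9 m³/s

By discrete convolution, Q_j = Σ (P_i / 10 mm) · U_{j−i}.
At t = 10 h (j=5): Q = (34.4/10)·8.4 + (22.2/10)·11.7 = 54.9 m³/s.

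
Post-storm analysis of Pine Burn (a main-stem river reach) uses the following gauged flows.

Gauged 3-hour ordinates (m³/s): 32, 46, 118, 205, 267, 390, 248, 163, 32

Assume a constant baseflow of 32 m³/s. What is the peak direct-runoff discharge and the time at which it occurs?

Subtracting baseflow gives direct-runoff ordinates: 0.0, 14.0, 86.0, 173.0, 235.0, 358.0, 216.0, 131.0, 0.0 m³/s.
The maximum is 358.0 m³/s, occurring at the reading for t = 15 h.

Q_p = 358.0 m³/s at t = 15 h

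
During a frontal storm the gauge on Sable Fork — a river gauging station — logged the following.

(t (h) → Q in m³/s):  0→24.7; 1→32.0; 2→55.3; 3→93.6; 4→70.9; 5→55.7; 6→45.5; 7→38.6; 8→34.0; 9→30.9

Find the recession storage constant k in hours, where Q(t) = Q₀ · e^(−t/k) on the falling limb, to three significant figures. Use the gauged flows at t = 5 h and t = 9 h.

On the falling limb, Q drops from 55.7 to 30.9 m³/s between t = 5 h and t = 9 h (Δt = 4 h).
k = −Δt / ln(Q₂/Q₁) = −4 / ln(30.9/55.7) = 6.79 h.

k ≈ 6.79 h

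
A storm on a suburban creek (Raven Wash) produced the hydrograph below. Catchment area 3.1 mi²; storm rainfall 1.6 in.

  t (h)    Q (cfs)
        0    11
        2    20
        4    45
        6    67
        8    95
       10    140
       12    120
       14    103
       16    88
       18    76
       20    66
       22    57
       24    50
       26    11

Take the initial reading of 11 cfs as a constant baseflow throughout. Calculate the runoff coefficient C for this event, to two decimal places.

ΣQ_DR = 795.0 cfs; V = ΣQ_DR·Δt = 5.724 × 10^6 ft³.
Runoff depth d = V / A = 0.7948 in.
C = d / P = 0.7948 / 1.6 = 0.50.

C ≈ 0.50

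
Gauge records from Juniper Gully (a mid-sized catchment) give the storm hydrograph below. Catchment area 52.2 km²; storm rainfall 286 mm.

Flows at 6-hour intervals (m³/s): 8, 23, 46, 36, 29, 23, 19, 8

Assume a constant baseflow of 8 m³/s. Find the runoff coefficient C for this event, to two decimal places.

ΣQ_DR = 128.0 m³/s; V = ΣQ_DR·Δt = 2.765 × 10^6 m³.
Runoff depth d = V / A = 52.97 mm.
C = d / P = 52.97 / 286 = 0.19.

C ≈ 0.19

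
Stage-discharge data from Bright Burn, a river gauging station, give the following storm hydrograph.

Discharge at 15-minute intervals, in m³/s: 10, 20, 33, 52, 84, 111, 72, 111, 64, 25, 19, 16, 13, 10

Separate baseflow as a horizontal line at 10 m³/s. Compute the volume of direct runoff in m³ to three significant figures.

Direct-runoff ordinates (Q − Q_b): 0.0, 10.0, 23.0, 42.0, 74.0, 101.0, 62.0, 101.0, 54.0, 15.0, 9.0, 6.0, 3.0, 0.0 m³/s.
ΣQ_DR = 500.0 m³/s.
With Δt = 0.25 h = 900 s, V = ΣQ_DR · Δt = 500.0 × 900 = 4.50 × 10^5 m³.

V ≈ 4.50 × 10^5 m³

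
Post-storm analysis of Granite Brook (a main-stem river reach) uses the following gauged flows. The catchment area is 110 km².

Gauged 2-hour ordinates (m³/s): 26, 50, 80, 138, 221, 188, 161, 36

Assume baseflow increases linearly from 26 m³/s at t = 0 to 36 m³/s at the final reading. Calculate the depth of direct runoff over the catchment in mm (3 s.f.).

d ≈ 42.7 mm

Direct runoff: 0.00, 22.57, 51.14, 107.71, 189.29, 154.86, 126.43, 0.00 m³/s; ΣQ_DR = 652.0 m³/s.
V = ΣQ_DR · Δt = 652.0 × 7200 s = 4.694 × 10^6 m³.
Over A = 110 km², depth = V / A = 42.7 mm.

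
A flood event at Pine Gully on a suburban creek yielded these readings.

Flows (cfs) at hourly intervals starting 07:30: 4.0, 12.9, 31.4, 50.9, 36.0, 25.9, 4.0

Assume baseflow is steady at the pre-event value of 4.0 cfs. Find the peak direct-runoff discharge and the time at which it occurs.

Q_p = 46.9 cfs at t = 10:30

Subtracting baseflow gives direct-runoff ordinates: 0.0, 8.9, 27.4, 46.9, 32.0, 21.9, 0.0 cfs.
The maximum is 46.9 cfs, occurring at the reading for t = 10:30.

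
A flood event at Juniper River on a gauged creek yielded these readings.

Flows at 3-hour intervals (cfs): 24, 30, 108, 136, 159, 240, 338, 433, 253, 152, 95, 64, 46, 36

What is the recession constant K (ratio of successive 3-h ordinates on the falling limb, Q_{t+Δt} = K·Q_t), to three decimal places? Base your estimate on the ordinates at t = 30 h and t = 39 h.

K ≈ 0.724

Using the recession-limb readings at t = 30 h and t = 39 h: Q falls from 95 to 36 cfs over 3 intervals.
K = (Q₂/Q₁)^(1/3) = (36/95)^(1/3) = 0.724.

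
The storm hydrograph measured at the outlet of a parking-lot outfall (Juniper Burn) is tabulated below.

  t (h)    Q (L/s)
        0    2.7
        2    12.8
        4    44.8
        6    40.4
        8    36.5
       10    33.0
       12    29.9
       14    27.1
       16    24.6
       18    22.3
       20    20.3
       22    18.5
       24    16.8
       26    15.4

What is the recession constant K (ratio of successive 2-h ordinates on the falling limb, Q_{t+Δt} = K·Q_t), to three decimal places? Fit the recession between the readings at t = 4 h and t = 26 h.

Using the recession-limb readings at t = 4 h and t = 26 h: Q falls from 44.8 to 15.4 L/s over 11 intervals.
K = (Q₂/Q₁)^(1/11) = (15.4/44.8)^(1/11) = 0.907.

K ≈ 0.907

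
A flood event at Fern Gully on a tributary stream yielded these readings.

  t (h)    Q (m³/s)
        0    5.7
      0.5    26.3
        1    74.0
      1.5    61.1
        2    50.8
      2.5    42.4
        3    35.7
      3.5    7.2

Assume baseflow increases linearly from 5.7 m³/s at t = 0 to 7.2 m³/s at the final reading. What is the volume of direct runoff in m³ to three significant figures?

V ≈ 4.53 × 10^5 m³

Direct-runoff ordinates (Q − Q_b): 0.00, 20.39, 67.87, 54.76, 44.24, 35.63, 28.71, 0.00 m³/s.
ΣQ_DR = 251.6 m³/s.
With Δt = 0.5 h = 1800 s, V = ΣQ_DR · Δt = 251.6 × 1800 = 4.53 × 10^5 m³.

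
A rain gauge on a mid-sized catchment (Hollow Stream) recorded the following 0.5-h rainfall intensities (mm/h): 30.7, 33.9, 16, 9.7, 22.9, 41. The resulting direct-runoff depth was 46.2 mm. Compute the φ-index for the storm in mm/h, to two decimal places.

Only the 5 blocks with intensity above φ contribute runoff: 30.7, 33.9, 16, 22.9, 41 mm/h.
Σ(I−φ)·Δt = d  ⇒  (30.7+33.9+16+22.9+41 − 5φ)·0.5 = 46.2
φ = (144.5 − 46.2/0.5) / 5 = 10.42 mm/h.

φ ≈ 10.42 mm/h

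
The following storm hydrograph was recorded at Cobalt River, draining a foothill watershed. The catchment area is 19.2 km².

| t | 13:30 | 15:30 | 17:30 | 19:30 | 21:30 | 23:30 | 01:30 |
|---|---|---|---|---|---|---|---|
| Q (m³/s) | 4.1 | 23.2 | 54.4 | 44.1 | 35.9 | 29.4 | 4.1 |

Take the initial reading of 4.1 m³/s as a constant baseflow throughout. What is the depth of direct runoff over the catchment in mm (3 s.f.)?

Direct runoff: 0.0, 19.1, 50.3, 40.0, 31.8, 25.3, 0.0 m³/s; ΣQ_DR = 166.5 m³/s.
V = ΣQ_DR · Δt = 166.5 × 7200 s = 1.199 × 10^6 m³.
Over A = 19.2 km², depth = V / A = 62.4 mm.

d ≈ 62.4 mm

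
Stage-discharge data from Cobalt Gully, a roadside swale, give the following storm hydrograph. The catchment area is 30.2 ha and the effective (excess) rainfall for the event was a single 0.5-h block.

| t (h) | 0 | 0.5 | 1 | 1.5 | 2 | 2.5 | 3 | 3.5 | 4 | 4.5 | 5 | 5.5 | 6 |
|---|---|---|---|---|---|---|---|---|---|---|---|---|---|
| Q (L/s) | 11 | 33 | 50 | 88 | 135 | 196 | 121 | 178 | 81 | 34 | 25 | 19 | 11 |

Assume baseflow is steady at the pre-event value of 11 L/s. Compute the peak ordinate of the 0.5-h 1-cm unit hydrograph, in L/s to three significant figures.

U_p ≈ 370 L/s

Direct runoff: 0.0, 22.0, 39.0, 77.0, 124.0, 185.0, 110.0, 167.0, 70.0, 23.0, 14.0, 8.0, 0.0 L/s; ΣQ_DR = 839.0 L/s, peak = 185.0 L/s.
Runoff depth d = ΣQ_DR·Δt / A = 839.0 × 1800 / (30.2 ha) = 5.001 mm.
The 1-cm UH is the DRH scaled by (10 mm)/d, so U_p = 185.0 × 10/5.001 = 370 L/s.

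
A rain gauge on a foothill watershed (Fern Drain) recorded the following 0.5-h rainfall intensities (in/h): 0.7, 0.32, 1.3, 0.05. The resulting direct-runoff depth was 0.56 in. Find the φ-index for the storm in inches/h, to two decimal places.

Only the 2 blocks with intensity above φ contribute runoff: 0.7, 1.3 in/h.
Σ(I−φ)·Δt = d  ⇒  (0.7+1.3 − 2φ)·0.5 = 0.56
φ = (2.000 − 0.56/0.5) / 2 = 0.44 in/h.

φ ≈ 0.44 in/h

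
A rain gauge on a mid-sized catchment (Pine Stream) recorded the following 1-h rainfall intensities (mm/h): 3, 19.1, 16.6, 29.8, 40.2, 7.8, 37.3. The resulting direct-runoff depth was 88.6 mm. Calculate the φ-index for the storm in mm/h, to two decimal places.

Only the 5 blocks with intensity above φ contribute runoff: 19.1, 16.6, 29.8, 40.2, 37.3 mm/h.
Σ(I−φ)·Δt = d  ⇒  (19.1+16.6+29.8+40.2+37.3 − 5φ)·1 = 88.6
φ = (143.0 − 88.6/1) / 5 = 10.88 mm/h.

φ ≈ 10.88 mm/h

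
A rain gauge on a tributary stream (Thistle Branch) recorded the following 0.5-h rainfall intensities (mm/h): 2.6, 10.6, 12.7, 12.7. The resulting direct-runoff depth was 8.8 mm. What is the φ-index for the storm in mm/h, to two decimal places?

Only the 3 blocks with intensity above φ contribute runoff: 10.6, 12.7, 12.7 mm/h.
Σ(I−φ)·Δt = d  ⇒  (10.6+12.7+12.7 − 3φ)·0.5 = 8.8
φ = (36.00 − 8.8/0.5) / 3 = 6.13 mm/h.

φ ≈ 6.13 mm/h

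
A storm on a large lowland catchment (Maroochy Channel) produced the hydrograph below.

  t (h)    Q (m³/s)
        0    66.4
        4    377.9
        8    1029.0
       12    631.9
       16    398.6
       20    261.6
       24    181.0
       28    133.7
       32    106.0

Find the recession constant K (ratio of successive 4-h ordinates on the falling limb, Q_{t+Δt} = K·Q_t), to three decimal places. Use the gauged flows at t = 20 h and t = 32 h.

Using the recession-limb readings at t = 20 h and t = 32 h: Q falls from 261.6 to 106.0 m³/s over 3 intervals.
K = (Q₂/Q₁)^(1/3) = (106.0/261.6)^(1/3) = 0.740.

K ≈ 0.740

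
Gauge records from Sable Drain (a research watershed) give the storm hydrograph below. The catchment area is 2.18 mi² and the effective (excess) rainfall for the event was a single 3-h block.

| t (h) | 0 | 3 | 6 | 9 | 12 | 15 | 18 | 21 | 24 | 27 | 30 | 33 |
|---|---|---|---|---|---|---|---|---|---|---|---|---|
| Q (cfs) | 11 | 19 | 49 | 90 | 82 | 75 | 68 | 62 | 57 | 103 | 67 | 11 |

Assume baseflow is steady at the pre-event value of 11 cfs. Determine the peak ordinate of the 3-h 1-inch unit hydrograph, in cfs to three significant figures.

U_p ≈ 76.8 cfs

Direct runoff: 0.0, 8.0, 38.0, 79.0, 71.0, 64.0, 57.0, 51.0, 46.0, 92.0, 56.0, 0.0 cfs; ΣQ_DR = 562.0 cfs, peak = 92.0 cfs.
Runoff depth d = ΣQ_DR·Δt / A = 562.0 × 10800 / (2.18 mi²) = 1.198 in.
The 1-inch UH is the DRH scaled by (1 in)/d, so U_p = 92.0 × 1/1.198 = 76.8 cfs.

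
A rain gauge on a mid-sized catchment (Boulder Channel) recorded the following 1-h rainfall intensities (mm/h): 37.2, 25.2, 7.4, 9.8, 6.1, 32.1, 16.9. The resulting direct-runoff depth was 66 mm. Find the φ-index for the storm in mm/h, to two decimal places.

φ ≈ 11.35 mm/h

Only the 4 blocks with intensity above φ contribute runoff: 37.2, 25.2, 32.1, 16.9 mm/h.
Σ(I−φ)·Δt = d  ⇒  (37.2+25.2+32.1+16.9 − 4φ)·1 = 66
φ = (111.4 − 66/1) / 4 = 11.35 mm/h.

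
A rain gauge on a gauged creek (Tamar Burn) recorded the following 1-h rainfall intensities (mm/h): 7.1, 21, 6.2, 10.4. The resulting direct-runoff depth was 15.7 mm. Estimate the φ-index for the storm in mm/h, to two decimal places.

φ ≈ 7.85 mm/h

Only the 2 blocks with intensity above φ contribute runoff: 21, 10.4 mm/h.
Σ(I−φ)·Δt = d  ⇒  (21+10.4 − 2φ)·1 = 15.7
φ = (31.40 − 15.7/1) / 2 = 7.85 mm/h.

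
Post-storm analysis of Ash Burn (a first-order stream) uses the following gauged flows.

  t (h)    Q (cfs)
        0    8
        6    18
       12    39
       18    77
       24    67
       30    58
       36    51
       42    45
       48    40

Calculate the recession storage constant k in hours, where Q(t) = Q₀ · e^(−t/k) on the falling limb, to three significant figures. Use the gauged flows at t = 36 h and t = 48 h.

k ≈ 49.4 h

On the falling limb, Q drops from 51 to 40 cfs between t = 36 h and t = 48 h (Δt = 12 h).
k = −Δt / ln(Q₂/Q₁) = −12 / ln(40/51) = 49.4 h.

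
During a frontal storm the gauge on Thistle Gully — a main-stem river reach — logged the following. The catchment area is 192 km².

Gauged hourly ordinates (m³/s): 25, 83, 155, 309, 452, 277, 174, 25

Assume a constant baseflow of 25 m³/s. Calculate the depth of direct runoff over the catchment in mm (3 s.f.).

d ≈ 24.4 mm

Direct runoff: 0.0, 58.0, 130.0, 284.0, 427.0, 252.0, 149.0, 0.0 m³/s; ΣQ_DR = 1300 m³/s.
V = ΣQ_DR · Δt = 1300 × 3600 s = 4.680 × 10^6 m³.
Over A = 192 km², depth = V / A = 24.4 mm.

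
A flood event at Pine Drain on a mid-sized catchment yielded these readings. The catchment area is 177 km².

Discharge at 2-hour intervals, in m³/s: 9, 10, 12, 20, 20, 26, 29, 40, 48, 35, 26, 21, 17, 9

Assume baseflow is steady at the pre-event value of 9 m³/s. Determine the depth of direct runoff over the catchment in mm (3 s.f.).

Direct runoff: 0.0, 1.0, 3.0, 11.0, 11.0, 17.0, 20.0, 31.0, 39.0, 26.0, 17.0, 12.0, 8.0, 0.0 m³/s; ΣQ_DR = 196.0 m³/s.
V = ΣQ_DR · Δt = 196.0 × 7200 s = 1.411 × 10^6 m³.
Over A = 177 km², depth = V / A = 7.97 mm.

d ≈ 7.97 mm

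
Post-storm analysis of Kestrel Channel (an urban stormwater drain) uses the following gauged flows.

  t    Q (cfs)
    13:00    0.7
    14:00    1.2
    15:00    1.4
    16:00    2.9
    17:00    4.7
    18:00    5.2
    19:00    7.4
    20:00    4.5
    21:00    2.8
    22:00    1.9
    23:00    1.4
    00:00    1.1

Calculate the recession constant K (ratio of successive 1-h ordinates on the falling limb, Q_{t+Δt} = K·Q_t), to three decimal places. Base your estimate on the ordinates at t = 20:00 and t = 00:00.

K ≈ 0.703

Using the recession-limb readings at t = 20:00 and t = 00:00: Q falls from 4.5 to 1.1 cfs over 4 intervals.
K = (Q₂/Q₁)^(1/4) = (1.1/4.5)^(1/4) = 0.703.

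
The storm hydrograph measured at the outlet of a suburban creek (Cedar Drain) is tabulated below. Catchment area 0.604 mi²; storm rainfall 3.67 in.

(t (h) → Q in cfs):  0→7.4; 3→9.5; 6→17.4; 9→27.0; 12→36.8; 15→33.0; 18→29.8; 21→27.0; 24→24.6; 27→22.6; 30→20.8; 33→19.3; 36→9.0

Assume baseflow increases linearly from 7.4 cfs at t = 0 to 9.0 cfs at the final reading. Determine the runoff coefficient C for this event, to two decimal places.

ΣQ_DR = 177.6 cfs; V = ΣQ_DR·Δt = 1.918 × 10^6 ft³.
Runoff depth d = V / A = 1.367 in.
C = d / P = 1.367 / 3.67 = 0.37.

C ≈ 0.37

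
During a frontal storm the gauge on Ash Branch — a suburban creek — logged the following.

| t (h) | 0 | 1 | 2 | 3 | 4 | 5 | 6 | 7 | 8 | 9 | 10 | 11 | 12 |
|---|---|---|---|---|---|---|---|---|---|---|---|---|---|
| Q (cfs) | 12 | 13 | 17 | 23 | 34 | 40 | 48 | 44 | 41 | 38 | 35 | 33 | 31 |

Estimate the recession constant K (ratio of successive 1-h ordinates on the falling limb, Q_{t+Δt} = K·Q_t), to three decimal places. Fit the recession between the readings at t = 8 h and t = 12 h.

K ≈ 0.932

Using the recession-limb readings at t = 8 h and t = 12 h: Q falls from 41 to 31 cfs over 4 intervals.
K = (Q₂/Q₁)^(1/4) = (31/41)^(1/4) = 0.932.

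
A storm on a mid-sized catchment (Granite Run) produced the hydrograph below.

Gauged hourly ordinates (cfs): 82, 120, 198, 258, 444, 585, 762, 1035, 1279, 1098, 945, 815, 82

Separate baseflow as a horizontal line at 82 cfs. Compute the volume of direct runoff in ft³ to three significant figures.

Direct-runoff ordinates (Q − Q_b): 0.0, 38.0, 116.0, 176.0, 362.0, 503.0, 680.0, 953.0, 1197.0, 1016.0, 863.0, 733.0, 0.0 cfs.
ΣQ_DR = 6637 cfs.
With Δt = 1 h = 3600 s, V = ΣQ_DR · Δt = 6637 × 3600 = 2.39 × 10^7 ft³.

V ≈ 2.39 × 10^7 ft³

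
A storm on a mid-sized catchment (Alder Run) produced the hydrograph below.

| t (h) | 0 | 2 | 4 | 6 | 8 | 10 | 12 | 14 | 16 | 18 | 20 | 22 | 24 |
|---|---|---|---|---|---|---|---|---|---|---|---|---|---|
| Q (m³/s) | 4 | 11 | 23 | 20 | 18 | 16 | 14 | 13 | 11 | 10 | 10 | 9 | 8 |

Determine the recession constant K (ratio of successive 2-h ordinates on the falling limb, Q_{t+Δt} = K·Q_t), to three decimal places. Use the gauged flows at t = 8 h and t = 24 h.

K ≈ 0.904

Using the recession-limb readings at t = 8 h and t = 24 h: Q falls from 18 to 8 m³/s over 8 intervals.
K = (Q₂/Q₁)^(1/8) = (8/18)^(1/8) = 0.904.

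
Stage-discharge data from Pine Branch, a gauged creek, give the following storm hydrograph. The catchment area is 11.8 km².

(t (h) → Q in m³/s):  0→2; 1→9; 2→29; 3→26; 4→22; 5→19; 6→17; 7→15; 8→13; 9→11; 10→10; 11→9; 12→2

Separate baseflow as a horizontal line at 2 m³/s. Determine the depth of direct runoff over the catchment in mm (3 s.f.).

d ≈ 48.2 mm

Direct runoff: 0.0, 7.0, 27.0, 24.0, 20.0, 17.0, 15.0, 13.0, 11.0, 9.0, 8.0, 7.0, 0.0 m³/s; ΣQ_DR = 158.0 m³/s.
V = ΣQ_DR · Δt = 158.0 × 3600 s = 5.688 × 10^5 m³.
Over A = 11.8 km², depth = V / A = 48.2 mm.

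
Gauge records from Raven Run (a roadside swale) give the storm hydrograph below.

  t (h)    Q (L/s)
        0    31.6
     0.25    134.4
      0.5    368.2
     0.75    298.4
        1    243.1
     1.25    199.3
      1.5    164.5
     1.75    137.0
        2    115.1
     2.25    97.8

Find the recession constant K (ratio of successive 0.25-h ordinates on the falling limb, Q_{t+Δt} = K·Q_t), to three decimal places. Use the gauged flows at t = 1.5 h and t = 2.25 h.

K ≈ 0.841

Using the recession-limb readings at t = 1.5 h and t = 2.25 h: Q falls from 164.5 to 97.8 L/s over 3 intervals.
K = (Q₂/Q₁)^(1/3) = (97.8/164.5)^(1/3) = 0.841.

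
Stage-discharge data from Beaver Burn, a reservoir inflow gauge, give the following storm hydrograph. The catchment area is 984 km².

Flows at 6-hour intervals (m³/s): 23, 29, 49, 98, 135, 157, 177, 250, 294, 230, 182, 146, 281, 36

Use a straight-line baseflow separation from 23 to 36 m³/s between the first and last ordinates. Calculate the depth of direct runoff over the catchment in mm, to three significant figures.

d ≈ 36.7 mm

Direct runoff: 0.00, 5.00, 24.00, 72.00, 108.00, 129.00, 148.00, 220.00, 263.00, 198.00, 149.00, 112.00, 246.00, 0.00 m³/s; ΣQ_DR = 1674 m³/s.
V = ΣQ_DR · Δt = 1674 × 21600 s = 3.616 × 10^7 m³.
Over A = 984 km², depth = V / A = 36.7 mm.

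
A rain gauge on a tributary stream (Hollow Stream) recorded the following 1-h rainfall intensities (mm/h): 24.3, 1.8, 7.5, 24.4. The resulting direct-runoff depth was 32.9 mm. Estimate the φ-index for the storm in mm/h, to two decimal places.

φ ≈ 7.90 mm/h

Only the 2 blocks with intensity above φ contribute runoff: 24.3, 24.4 mm/h.
Σ(I−φ)·Δt = d  ⇒  (24.3+24.4 − 2φ)·1 = 32.9
φ = (48.70 − 32.9/1) / 2 = 7.90 mm/h.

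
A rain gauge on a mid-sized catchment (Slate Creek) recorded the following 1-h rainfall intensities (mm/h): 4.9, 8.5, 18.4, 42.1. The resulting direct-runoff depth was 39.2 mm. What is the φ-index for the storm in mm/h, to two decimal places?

φ ≈ 10.65 mm/h

Only the 2 blocks with intensity above φ contribute runoff: 18.4, 42.1 mm/h.
Σ(I−φ)·Δt = d  ⇒  (18.4+42.1 − 2φ)·1 = 39.2
φ = (60.50 − 39.2/1) / 2 = 10.65 mm/h.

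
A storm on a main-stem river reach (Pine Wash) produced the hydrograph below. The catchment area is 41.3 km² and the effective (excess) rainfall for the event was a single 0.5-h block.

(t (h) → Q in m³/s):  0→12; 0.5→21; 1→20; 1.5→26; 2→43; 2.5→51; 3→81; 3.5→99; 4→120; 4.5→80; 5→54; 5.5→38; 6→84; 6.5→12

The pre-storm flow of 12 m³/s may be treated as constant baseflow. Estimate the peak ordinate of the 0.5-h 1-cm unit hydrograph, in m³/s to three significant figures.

U_p ≈ 43.2 m³/s

Direct runoff: 0.0, 9.0, 8.0, 14.0, 31.0, 39.0, 69.0, 87.0, 108.0, 68.0, 42.0, 26.0, 72.0, 0.0 m³/s; ΣQ_DR = 573.0 m³/s, peak = 108.0 m³/s.
Runoff depth d = ΣQ_DR·Δt / A = 573.0 × 1800 / (41.3 km²) = 24.97 mm.
The 1-cm UH is the DRH scaled by (10 mm)/d, so U_p = 108.0 × 10/24.97 = 43.2 m³/s.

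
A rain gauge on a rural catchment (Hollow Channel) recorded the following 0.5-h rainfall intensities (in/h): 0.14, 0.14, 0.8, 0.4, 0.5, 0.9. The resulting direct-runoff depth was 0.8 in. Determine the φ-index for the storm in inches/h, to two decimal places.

Only the 4 blocks with intensity above φ contribute runoff: 0.8, 0.4, 0.5, 0.9 in/h.
Σ(I−φ)·Δt = d  ⇒  (0.8+0.4+0.5+0.9 − 4φ)·0.5 = 0.8
φ = (2.600 − 0.8/0.5) / 4 = 0.25 in/h.

φ ≈ 0.25 in/h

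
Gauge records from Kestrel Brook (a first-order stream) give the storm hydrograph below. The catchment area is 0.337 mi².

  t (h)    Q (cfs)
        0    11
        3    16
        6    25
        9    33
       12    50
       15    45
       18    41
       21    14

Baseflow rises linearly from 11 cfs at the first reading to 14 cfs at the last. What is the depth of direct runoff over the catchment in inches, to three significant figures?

Direct runoff: 0.00, 4.57, 13.14, 20.71, 37.29, 31.86, 27.43, 0.00 cfs; ΣQ_DR = 135.0 cfs.
V = ΣQ_DR · Δt = 135.0 × 10800 s = 1.458 × 10^6 ft³.
Over A = 0.337 mi², depth = V / A = 1.86 in.

d ≈ 1.86 in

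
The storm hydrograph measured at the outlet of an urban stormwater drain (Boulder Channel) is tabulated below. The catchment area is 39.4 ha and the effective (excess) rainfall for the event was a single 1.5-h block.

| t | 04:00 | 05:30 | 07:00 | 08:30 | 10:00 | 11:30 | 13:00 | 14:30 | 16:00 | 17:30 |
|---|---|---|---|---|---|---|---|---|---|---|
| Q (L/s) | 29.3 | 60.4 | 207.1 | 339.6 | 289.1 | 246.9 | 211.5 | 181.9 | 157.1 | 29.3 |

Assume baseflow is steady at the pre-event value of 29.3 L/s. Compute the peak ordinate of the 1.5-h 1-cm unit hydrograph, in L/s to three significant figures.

Direct runoff: 0.0, 31.1, 177.8, 310.3, 259.8, 217.6, 182.2, 152.6, 127.8, 0.0 L/s; ΣQ_DR = 1459 L/s, peak = 310.3 L/s.
Runoff depth d = ΣQ_DR·Δt / A = 1459 × 5400 / (39.4 ha) = 20.00 mm.
The 1-cm UH is the DRH scaled by (10 mm)/d, so U_p = 310.3 × 10/20.00 = 155 L/s.

U_p ≈ 155 L/s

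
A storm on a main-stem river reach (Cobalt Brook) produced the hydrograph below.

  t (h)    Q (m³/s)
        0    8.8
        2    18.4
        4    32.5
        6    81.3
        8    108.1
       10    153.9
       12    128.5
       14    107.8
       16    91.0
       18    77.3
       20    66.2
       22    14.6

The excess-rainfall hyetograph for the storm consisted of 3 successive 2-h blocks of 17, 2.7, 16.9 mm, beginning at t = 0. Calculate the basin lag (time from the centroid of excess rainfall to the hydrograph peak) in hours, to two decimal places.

t_L ≈ 7.01 h

Centroid of excess rainfall: t_c = Σ P_i·t̄_i / ΣP_i = 2.9945 h (block centres at 1, 3, 5 h).
Hydrograph peak occurs at t = 10 h, so basin lag t_L = 10 − 2.9945 = 7.01 h.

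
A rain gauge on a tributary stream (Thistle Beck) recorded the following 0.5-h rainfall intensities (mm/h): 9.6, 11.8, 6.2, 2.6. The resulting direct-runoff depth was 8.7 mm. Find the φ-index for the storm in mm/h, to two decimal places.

φ ≈ 3.40 mm/h

Only the 3 blocks with intensity above φ contribute runoff: 9.6, 11.8, 6.2 mm/h.
Σ(I−φ)·Δt = d  ⇒  (9.6+11.8+6.2 − 3φ)·0.5 = 8.7
φ = (27.60 − 8.7/0.5) / 3 = 3.40 mm/h.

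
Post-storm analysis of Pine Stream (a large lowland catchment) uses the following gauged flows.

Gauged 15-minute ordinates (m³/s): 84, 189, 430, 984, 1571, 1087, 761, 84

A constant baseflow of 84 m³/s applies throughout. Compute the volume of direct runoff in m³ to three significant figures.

Direct-runoff ordinates (Q − Q_b): 0.0, 105.0, 346.0, 900.0, 1487.0, 1003.0, 677.0, 0.0 m³/s.
ΣQ_DR = 4518 m³/s.
With Δt = 0.25 h = 900 s, V = ΣQ_DR · Δt = 4518 × 900 = 4.07 × 10^6 m³.

V ≈ 4.07 × 10^6 m³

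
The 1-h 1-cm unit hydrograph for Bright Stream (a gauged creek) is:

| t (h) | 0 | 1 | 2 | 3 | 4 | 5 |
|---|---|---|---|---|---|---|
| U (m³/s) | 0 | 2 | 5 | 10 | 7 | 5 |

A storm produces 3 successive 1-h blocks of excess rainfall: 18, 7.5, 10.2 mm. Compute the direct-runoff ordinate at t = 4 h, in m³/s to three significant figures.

Q ≈ 25.2 m³/s

By discrete convolution, Q_j = Σ (P_i / 10 mm) · U_{j−i}.
At t = 4 h (j=4): Q = (18/10)·7 + (7.5/10)·10 + (10.2/10)·5 = 25.2 m³/s.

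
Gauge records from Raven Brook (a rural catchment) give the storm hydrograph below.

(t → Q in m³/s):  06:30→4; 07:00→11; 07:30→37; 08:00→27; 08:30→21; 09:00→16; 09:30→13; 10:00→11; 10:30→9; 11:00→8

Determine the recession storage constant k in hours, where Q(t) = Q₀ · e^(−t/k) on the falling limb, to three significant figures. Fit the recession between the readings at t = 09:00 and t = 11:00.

k ≈ 2.89 h

On the falling limb, Q drops from 16 to 8 m³/s between t = 09:00 and t = 11:00 (Δt = 2 h).
k = −Δt / ln(Q₂/Q₁) = −2 / ln(8/16) = 2.89 h.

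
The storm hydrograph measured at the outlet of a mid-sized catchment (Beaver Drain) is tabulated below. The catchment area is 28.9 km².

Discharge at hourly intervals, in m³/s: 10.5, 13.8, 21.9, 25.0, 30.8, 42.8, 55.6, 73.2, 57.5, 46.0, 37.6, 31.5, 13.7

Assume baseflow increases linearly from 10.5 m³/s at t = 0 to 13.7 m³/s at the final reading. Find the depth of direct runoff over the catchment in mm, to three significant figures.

d ≈ 37.7 mm

Direct runoff: 0.00, 3.03, 10.87, 13.70, 19.23, 30.97, 43.50, 60.83, 44.87, 33.10, 24.43, 18.07, 0.00 m³/s; ΣQ_DR = 302.6 m³/s.
V = ΣQ_DR · Δt = 302.6 × 3600 s = 1.089 × 10^6 m³.
Over A = 28.9 km², depth = V / A = 37.7 mm.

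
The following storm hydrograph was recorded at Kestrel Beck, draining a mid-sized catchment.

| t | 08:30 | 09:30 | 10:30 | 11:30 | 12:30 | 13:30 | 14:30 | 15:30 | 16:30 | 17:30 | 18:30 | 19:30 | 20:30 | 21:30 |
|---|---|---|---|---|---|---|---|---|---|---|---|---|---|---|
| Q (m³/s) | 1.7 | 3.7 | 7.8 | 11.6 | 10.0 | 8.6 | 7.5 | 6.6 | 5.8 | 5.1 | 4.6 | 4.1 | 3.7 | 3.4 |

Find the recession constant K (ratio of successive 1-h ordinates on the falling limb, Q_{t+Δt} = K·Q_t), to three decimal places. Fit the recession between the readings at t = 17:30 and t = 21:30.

K ≈ 0.904

Using the recession-limb readings at t = 17:30 and t = 21:30: Q falls from 5.1 to 3.4 m³/s over 4 intervals.
K = (Q₂/Q₁)^(1/4) = (3.4/5.1)^(1/4) = 0.904.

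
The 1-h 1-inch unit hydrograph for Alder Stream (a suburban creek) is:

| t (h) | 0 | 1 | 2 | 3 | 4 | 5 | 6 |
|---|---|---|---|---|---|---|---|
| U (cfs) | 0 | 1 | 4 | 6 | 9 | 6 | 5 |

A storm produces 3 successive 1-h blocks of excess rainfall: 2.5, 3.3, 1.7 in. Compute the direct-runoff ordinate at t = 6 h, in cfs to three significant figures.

Q ≈ 47.6 cfs

By discrete convolution, Q_j = Σ (P_i / 1 in) · U_{j−i}.
At t = 6 h (j=6): Q = (2.5/1)·5 + (3.3/1)·6 + (1.7/1)·9 = 47.6 cfs.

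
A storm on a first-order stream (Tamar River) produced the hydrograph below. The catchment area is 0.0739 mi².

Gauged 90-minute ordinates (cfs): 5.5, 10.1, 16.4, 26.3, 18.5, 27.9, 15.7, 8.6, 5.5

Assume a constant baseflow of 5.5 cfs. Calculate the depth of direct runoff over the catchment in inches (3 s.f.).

Direct runoff: 0.0, 4.6, 10.9, 20.8, 13.0, 22.4, 10.2, 3.1, 0.0 cfs; ΣQ_DR = 85.00 cfs.
V = ΣQ_DR · Δt = 85.00 × 5400 s = 4.590 × 10^5 ft³.
Over A = 0.0739 mi², depth = V / A = 2.67 in.

d ≈ 2.67 in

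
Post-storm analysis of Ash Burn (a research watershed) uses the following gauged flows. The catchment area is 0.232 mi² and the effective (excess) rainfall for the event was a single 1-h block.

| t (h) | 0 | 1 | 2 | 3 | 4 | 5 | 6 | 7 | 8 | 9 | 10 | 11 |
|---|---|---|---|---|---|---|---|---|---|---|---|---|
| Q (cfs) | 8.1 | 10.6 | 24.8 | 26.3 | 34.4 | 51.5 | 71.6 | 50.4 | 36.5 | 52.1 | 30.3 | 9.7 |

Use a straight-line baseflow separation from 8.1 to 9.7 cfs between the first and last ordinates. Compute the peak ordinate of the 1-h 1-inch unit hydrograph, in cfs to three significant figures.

Direct runoff: 0.00, 2.35, 16.41, 17.76, 25.72, 42.67, 62.63, 41.28, 27.24, 42.69, 20.75, 0.00 cfs; ΣQ_DR = 299.5 cfs, peak = 62.63 cfs.
Runoff depth d = ΣQ_DR·Δt / A = 299.5 × 3600 / (0.232 mi²) = 2.000 in.
The 1-inch UH is the DRH scaled by (1 in)/d, so U_p = 62.63 × 1/2.000 = 31.3 cfs.

U_p ≈ 31.3 cfs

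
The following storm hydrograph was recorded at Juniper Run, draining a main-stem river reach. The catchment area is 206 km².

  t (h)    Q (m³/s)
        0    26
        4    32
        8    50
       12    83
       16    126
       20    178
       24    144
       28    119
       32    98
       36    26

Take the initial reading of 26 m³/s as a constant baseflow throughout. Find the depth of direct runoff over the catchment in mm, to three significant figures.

d ≈ 43.5 mm

Direct runoff: 0.0, 6.0, 24.0, 57.0, 100.0, 152.0, 118.0, 93.0, 72.0, 0.0 m³/s; ΣQ_DR = 622.0 m³/s.
V = ΣQ_DR · Δt = 622.0 × 14400 s = 8.957 × 10^6 m³.
Over A = 206 km², depth = V / A = 43.5 mm.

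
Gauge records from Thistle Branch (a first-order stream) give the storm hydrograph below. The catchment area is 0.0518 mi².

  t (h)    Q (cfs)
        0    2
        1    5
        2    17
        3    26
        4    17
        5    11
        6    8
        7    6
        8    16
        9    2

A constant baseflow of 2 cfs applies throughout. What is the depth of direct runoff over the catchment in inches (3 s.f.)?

Direct runoff: 0.0, 3.0, 15.0, 24.0, 15.0, 9.0, 6.0, 4.0, 14.0, 0.0 cfs; ΣQ_DR = 90.00 cfs.
V = ΣQ_DR · Δt = 90.00 × 3600 s = 3.240 × 10^5 ft³.
Over A = 0.0518 mi², depth = V / A = 2.69 in.

d ≈ 2.69 in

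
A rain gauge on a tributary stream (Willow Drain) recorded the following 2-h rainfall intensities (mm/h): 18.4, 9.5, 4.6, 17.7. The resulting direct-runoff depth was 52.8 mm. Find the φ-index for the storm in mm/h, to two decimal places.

φ ≈ 6.40 mm/h

Only the 3 blocks with intensity above φ contribute runoff: 18.4, 9.5, 17.7 mm/h.
Σ(I−φ)·Δt = d  ⇒  (18.4+9.5+17.7 − 3φ)·2 = 52.8
φ = (45.60 − 52.8/2) / 3 = 6.40 mm/h.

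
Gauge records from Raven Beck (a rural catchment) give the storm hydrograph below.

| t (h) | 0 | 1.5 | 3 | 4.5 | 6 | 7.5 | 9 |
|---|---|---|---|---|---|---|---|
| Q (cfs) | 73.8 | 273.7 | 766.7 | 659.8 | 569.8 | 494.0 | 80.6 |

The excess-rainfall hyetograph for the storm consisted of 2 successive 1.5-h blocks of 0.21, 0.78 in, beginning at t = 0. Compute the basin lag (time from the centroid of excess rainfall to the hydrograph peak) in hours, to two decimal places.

t_L ≈ 1.07 h

Centroid of excess rainfall: t_c = Σ P_i·t̄_i / ΣP_i = 1.9318 h (block centres at 0.75, 2.25 h).
Hydrograph peak occurs at t = 3 h, so basin lag t_L = 3 − 1.9318 = 1.07 h.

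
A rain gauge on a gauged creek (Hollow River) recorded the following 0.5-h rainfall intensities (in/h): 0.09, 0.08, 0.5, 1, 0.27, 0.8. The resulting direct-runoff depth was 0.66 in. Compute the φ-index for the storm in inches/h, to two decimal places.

Only the 3 blocks with intensity above φ contribute runoff: 0.5, 1, 0.8 in/h.
Σ(I−φ)·Δt = d  ⇒  (0.5+1+0.8 − 3φ)·0.5 = 0.66
φ = (2.300 − 0.66/0.5) / 3 = 0.33 in/h.

φ ≈ 0.33 in/h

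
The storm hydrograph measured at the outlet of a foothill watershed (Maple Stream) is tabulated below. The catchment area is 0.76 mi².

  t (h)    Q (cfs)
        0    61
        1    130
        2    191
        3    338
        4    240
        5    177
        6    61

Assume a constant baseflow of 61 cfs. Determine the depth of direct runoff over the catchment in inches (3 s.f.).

Direct runoff: 0.0, 69.0, 130.0, 277.0, 179.0, 116.0, 0.0 cfs; ΣQ_DR = 771.0 cfs.
V = ΣQ_DR · Δt = 771.0 × 3600 s = 2.776 × 10^6 ft³.
Over A = 0.76 mi², depth = V / A = 1.57 in.

d ≈ 1.57 in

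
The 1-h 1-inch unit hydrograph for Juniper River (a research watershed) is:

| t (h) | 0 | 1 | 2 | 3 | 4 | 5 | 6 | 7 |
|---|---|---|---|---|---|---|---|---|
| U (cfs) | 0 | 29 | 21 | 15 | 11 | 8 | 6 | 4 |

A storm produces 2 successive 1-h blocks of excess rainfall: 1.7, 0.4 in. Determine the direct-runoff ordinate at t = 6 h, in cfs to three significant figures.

Q ≈ 13.4 cfs

By discrete convolution, Q_j = Σ (P_i / 1 in) · U_{j−i}.
At t = 6 h (j=6): Q = (1.7/1)·6 + (0.4/1)·8 = 13.4 cfs.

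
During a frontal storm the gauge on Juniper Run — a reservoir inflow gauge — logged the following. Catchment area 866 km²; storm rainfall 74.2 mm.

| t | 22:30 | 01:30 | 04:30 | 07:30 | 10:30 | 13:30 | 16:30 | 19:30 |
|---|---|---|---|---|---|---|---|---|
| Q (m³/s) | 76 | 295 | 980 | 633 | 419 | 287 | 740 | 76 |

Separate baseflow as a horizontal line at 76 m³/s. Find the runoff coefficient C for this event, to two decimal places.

C ≈ 0.49

ΣQ_DR = 2898 m³/s; V = ΣQ_DR·Δt = 3.130 × 10^7 m³.
Runoff depth d = V / A = 36.14 mm.
C = d / P = 36.14 / 74.2 = 0.49.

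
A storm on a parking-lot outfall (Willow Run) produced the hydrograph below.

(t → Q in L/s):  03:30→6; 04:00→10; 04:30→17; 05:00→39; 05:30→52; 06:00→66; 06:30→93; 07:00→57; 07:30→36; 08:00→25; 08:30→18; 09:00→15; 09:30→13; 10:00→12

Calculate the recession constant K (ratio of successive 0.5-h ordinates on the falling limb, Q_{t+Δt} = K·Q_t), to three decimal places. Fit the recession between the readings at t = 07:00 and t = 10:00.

Using the recession-limb readings at t = 07:00 and t = 10:00: Q falls from 57 to 12 L/s over 6 intervals.
K = (Q₂/Q₁)^(1/6) = (12/57)^(1/6) = 0.771.

K ≈ 0.771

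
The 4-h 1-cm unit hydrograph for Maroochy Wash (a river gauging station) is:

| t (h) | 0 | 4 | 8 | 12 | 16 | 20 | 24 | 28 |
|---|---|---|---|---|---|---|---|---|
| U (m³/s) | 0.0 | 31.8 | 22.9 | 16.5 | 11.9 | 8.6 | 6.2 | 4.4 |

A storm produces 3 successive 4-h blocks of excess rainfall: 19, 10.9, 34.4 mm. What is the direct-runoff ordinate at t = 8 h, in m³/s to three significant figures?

Q ≈ 78.2 m³/s

By discrete convolution, Q_j = Σ (P_i / 10 mm) · U_{j−i}.
At t = 8 h (j=2): Q = (19/10)·22.9 + (10.9/10)·31.8 + (34.4/10)·0.0 = 78.2 m³/s.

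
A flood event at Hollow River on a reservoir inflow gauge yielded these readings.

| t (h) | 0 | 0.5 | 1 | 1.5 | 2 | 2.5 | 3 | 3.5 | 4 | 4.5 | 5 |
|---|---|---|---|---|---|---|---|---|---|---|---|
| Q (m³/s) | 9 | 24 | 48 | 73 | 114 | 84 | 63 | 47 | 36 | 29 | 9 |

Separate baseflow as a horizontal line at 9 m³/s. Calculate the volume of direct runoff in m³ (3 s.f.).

V ≈ 7.87 × 10^5 m³

Direct-runoff ordinates (Q − Q_b): 0.0, 15.0, 39.0, 64.0, 105.0, 75.0, 54.0, 38.0, 27.0, 20.0, 0.0 m³/s.
ΣQ_DR = 437.0 m³/s.
With Δt = 0.5 h = 1800 s, V = ΣQ_DR · Δt = 437.0 × 1800 = 7.87 × 10^5 m³.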